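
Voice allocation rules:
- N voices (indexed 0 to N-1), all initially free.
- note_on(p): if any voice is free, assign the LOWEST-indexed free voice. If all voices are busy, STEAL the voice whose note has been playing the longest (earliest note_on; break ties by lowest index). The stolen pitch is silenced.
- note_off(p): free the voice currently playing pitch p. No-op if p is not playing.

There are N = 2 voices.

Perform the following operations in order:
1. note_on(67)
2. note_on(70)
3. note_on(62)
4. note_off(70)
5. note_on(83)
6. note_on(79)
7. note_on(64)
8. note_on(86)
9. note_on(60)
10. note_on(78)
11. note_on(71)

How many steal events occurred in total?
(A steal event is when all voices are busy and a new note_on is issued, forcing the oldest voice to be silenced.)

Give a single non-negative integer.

Answer: 7

Derivation:
Op 1: note_on(67): voice 0 is free -> assigned | voices=[67 -]
Op 2: note_on(70): voice 1 is free -> assigned | voices=[67 70]
Op 3: note_on(62): all voices busy, STEAL voice 0 (pitch 67, oldest) -> assign | voices=[62 70]
Op 4: note_off(70): free voice 1 | voices=[62 -]
Op 5: note_on(83): voice 1 is free -> assigned | voices=[62 83]
Op 6: note_on(79): all voices busy, STEAL voice 0 (pitch 62, oldest) -> assign | voices=[79 83]
Op 7: note_on(64): all voices busy, STEAL voice 1 (pitch 83, oldest) -> assign | voices=[79 64]
Op 8: note_on(86): all voices busy, STEAL voice 0 (pitch 79, oldest) -> assign | voices=[86 64]
Op 9: note_on(60): all voices busy, STEAL voice 1 (pitch 64, oldest) -> assign | voices=[86 60]
Op 10: note_on(78): all voices busy, STEAL voice 0 (pitch 86, oldest) -> assign | voices=[78 60]
Op 11: note_on(71): all voices busy, STEAL voice 1 (pitch 60, oldest) -> assign | voices=[78 71]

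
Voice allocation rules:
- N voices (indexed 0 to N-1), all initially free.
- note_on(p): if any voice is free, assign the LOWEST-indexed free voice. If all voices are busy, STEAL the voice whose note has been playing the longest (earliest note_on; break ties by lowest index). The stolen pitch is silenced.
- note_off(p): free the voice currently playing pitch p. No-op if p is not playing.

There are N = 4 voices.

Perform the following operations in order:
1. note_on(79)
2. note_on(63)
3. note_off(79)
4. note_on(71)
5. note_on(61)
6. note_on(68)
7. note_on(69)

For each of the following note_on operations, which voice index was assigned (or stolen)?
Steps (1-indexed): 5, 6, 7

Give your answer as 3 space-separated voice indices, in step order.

Op 1: note_on(79): voice 0 is free -> assigned | voices=[79 - - -]
Op 2: note_on(63): voice 1 is free -> assigned | voices=[79 63 - -]
Op 3: note_off(79): free voice 0 | voices=[- 63 - -]
Op 4: note_on(71): voice 0 is free -> assigned | voices=[71 63 - -]
Op 5: note_on(61): voice 2 is free -> assigned | voices=[71 63 61 -]
Op 6: note_on(68): voice 3 is free -> assigned | voices=[71 63 61 68]
Op 7: note_on(69): all voices busy, STEAL voice 1 (pitch 63, oldest) -> assign | voices=[71 69 61 68]

Answer: 2 3 1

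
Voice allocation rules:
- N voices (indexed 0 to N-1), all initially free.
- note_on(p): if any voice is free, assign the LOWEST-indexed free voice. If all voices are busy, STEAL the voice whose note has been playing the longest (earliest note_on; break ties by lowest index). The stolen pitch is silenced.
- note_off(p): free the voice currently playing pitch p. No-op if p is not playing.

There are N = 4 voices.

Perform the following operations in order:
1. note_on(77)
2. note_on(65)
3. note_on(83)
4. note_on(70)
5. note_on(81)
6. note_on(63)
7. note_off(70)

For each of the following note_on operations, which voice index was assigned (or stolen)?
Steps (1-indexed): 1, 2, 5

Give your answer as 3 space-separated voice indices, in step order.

Answer: 0 1 0

Derivation:
Op 1: note_on(77): voice 0 is free -> assigned | voices=[77 - - -]
Op 2: note_on(65): voice 1 is free -> assigned | voices=[77 65 - -]
Op 3: note_on(83): voice 2 is free -> assigned | voices=[77 65 83 -]
Op 4: note_on(70): voice 3 is free -> assigned | voices=[77 65 83 70]
Op 5: note_on(81): all voices busy, STEAL voice 0 (pitch 77, oldest) -> assign | voices=[81 65 83 70]
Op 6: note_on(63): all voices busy, STEAL voice 1 (pitch 65, oldest) -> assign | voices=[81 63 83 70]
Op 7: note_off(70): free voice 3 | voices=[81 63 83 -]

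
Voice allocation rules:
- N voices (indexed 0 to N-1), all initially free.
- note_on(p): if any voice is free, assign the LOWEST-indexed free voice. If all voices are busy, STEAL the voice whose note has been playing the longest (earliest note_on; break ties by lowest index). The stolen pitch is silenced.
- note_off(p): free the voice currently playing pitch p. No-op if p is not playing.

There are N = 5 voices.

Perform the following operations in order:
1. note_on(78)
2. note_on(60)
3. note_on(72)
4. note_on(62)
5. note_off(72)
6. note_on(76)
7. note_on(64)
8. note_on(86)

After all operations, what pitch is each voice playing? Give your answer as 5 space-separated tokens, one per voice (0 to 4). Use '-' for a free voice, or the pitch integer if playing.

Op 1: note_on(78): voice 0 is free -> assigned | voices=[78 - - - -]
Op 2: note_on(60): voice 1 is free -> assigned | voices=[78 60 - - -]
Op 3: note_on(72): voice 2 is free -> assigned | voices=[78 60 72 - -]
Op 4: note_on(62): voice 3 is free -> assigned | voices=[78 60 72 62 -]
Op 5: note_off(72): free voice 2 | voices=[78 60 - 62 -]
Op 6: note_on(76): voice 2 is free -> assigned | voices=[78 60 76 62 -]
Op 7: note_on(64): voice 4 is free -> assigned | voices=[78 60 76 62 64]
Op 8: note_on(86): all voices busy, STEAL voice 0 (pitch 78, oldest) -> assign | voices=[86 60 76 62 64]

Answer: 86 60 76 62 64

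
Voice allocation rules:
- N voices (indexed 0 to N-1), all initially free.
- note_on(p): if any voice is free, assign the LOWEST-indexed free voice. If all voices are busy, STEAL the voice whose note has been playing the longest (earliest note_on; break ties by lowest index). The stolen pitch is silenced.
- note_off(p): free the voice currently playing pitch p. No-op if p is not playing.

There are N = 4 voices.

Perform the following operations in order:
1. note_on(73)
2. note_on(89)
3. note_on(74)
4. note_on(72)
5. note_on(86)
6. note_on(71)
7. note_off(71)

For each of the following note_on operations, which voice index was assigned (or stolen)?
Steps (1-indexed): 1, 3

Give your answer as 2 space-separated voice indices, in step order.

Op 1: note_on(73): voice 0 is free -> assigned | voices=[73 - - -]
Op 2: note_on(89): voice 1 is free -> assigned | voices=[73 89 - -]
Op 3: note_on(74): voice 2 is free -> assigned | voices=[73 89 74 -]
Op 4: note_on(72): voice 3 is free -> assigned | voices=[73 89 74 72]
Op 5: note_on(86): all voices busy, STEAL voice 0 (pitch 73, oldest) -> assign | voices=[86 89 74 72]
Op 6: note_on(71): all voices busy, STEAL voice 1 (pitch 89, oldest) -> assign | voices=[86 71 74 72]
Op 7: note_off(71): free voice 1 | voices=[86 - 74 72]

Answer: 0 2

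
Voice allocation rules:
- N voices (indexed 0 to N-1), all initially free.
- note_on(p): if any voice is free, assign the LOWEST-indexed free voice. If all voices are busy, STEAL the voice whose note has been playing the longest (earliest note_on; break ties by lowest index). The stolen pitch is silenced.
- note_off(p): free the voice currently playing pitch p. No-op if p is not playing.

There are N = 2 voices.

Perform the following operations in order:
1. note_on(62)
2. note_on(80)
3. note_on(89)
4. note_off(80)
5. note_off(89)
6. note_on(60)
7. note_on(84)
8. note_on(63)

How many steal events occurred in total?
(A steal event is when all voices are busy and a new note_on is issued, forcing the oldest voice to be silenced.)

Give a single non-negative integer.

Answer: 2

Derivation:
Op 1: note_on(62): voice 0 is free -> assigned | voices=[62 -]
Op 2: note_on(80): voice 1 is free -> assigned | voices=[62 80]
Op 3: note_on(89): all voices busy, STEAL voice 0 (pitch 62, oldest) -> assign | voices=[89 80]
Op 4: note_off(80): free voice 1 | voices=[89 -]
Op 5: note_off(89): free voice 0 | voices=[- -]
Op 6: note_on(60): voice 0 is free -> assigned | voices=[60 -]
Op 7: note_on(84): voice 1 is free -> assigned | voices=[60 84]
Op 8: note_on(63): all voices busy, STEAL voice 0 (pitch 60, oldest) -> assign | voices=[63 84]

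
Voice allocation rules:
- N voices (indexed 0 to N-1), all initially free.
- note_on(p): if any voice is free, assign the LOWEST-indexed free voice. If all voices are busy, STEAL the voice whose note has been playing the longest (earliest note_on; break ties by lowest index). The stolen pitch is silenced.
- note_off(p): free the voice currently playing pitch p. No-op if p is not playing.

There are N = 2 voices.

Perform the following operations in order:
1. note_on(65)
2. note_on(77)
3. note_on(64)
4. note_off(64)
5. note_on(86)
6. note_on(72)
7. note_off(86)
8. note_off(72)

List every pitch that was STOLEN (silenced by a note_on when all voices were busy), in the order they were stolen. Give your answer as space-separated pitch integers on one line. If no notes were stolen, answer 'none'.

Op 1: note_on(65): voice 0 is free -> assigned | voices=[65 -]
Op 2: note_on(77): voice 1 is free -> assigned | voices=[65 77]
Op 3: note_on(64): all voices busy, STEAL voice 0 (pitch 65, oldest) -> assign | voices=[64 77]
Op 4: note_off(64): free voice 0 | voices=[- 77]
Op 5: note_on(86): voice 0 is free -> assigned | voices=[86 77]
Op 6: note_on(72): all voices busy, STEAL voice 1 (pitch 77, oldest) -> assign | voices=[86 72]
Op 7: note_off(86): free voice 0 | voices=[- 72]
Op 8: note_off(72): free voice 1 | voices=[- -]

Answer: 65 77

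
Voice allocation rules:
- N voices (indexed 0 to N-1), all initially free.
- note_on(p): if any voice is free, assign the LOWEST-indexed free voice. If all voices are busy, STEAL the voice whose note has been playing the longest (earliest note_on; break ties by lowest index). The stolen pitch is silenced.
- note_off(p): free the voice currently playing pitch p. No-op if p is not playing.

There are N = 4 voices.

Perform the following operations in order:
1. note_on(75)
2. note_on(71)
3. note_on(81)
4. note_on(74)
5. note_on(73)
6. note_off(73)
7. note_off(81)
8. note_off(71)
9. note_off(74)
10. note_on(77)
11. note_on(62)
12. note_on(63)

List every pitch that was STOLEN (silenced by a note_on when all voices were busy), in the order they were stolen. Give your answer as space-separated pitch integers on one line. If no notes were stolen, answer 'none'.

Op 1: note_on(75): voice 0 is free -> assigned | voices=[75 - - -]
Op 2: note_on(71): voice 1 is free -> assigned | voices=[75 71 - -]
Op 3: note_on(81): voice 2 is free -> assigned | voices=[75 71 81 -]
Op 4: note_on(74): voice 3 is free -> assigned | voices=[75 71 81 74]
Op 5: note_on(73): all voices busy, STEAL voice 0 (pitch 75, oldest) -> assign | voices=[73 71 81 74]
Op 6: note_off(73): free voice 0 | voices=[- 71 81 74]
Op 7: note_off(81): free voice 2 | voices=[- 71 - 74]
Op 8: note_off(71): free voice 1 | voices=[- - - 74]
Op 9: note_off(74): free voice 3 | voices=[- - - -]
Op 10: note_on(77): voice 0 is free -> assigned | voices=[77 - - -]
Op 11: note_on(62): voice 1 is free -> assigned | voices=[77 62 - -]
Op 12: note_on(63): voice 2 is free -> assigned | voices=[77 62 63 -]

Answer: 75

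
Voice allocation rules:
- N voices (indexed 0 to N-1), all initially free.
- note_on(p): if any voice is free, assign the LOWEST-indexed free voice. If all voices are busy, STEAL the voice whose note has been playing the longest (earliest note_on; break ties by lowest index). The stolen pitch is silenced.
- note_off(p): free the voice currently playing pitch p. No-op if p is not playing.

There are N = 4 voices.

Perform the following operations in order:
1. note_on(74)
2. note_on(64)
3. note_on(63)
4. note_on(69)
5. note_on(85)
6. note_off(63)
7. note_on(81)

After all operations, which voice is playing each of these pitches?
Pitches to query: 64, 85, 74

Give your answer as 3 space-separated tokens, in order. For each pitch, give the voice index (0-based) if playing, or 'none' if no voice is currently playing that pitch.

Answer: 1 0 none

Derivation:
Op 1: note_on(74): voice 0 is free -> assigned | voices=[74 - - -]
Op 2: note_on(64): voice 1 is free -> assigned | voices=[74 64 - -]
Op 3: note_on(63): voice 2 is free -> assigned | voices=[74 64 63 -]
Op 4: note_on(69): voice 3 is free -> assigned | voices=[74 64 63 69]
Op 5: note_on(85): all voices busy, STEAL voice 0 (pitch 74, oldest) -> assign | voices=[85 64 63 69]
Op 6: note_off(63): free voice 2 | voices=[85 64 - 69]
Op 7: note_on(81): voice 2 is free -> assigned | voices=[85 64 81 69]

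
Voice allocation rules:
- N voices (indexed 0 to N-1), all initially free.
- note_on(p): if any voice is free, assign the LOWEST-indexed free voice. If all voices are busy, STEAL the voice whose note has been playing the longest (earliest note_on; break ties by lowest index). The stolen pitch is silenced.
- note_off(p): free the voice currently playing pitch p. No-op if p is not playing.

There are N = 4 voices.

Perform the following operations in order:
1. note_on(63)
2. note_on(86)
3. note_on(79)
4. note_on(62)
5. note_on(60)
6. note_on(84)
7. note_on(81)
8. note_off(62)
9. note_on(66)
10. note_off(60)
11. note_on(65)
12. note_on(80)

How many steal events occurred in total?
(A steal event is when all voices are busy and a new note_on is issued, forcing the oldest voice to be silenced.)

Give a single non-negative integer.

Op 1: note_on(63): voice 0 is free -> assigned | voices=[63 - - -]
Op 2: note_on(86): voice 1 is free -> assigned | voices=[63 86 - -]
Op 3: note_on(79): voice 2 is free -> assigned | voices=[63 86 79 -]
Op 4: note_on(62): voice 3 is free -> assigned | voices=[63 86 79 62]
Op 5: note_on(60): all voices busy, STEAL voice 0 (pitch 63, oldest) -> assign | voices=[60 86 79 62]
Op 6: note_on(84): all voices busy, STEAL voice 1 (pitch 86, oldest) -> assign | voices=[60 84 79 62]
Op 7: note_on(81): all voices busy, STEAL voice 2 (pitch 79, oldest) -> assign | voices=[60 84 81 62]
Op 8: note_off(62): free voice 3 | voices=[60 84 81 -]
Op 9: note_on(66): voice 3 is free -> assigned | voices=[60 84 81 66]
Op 10: note_off(60): free voice 0 | voices=[- 84 81 66]
Op 11: note_on(65): voice 0 is free -> assigned | voices=[65 84 81 66]
Op 12: note_on(80): all voices busy, STEAL voice 1 (pitch 84, oldest) -> assign | voices=[65 80 81 66]

Answer: 4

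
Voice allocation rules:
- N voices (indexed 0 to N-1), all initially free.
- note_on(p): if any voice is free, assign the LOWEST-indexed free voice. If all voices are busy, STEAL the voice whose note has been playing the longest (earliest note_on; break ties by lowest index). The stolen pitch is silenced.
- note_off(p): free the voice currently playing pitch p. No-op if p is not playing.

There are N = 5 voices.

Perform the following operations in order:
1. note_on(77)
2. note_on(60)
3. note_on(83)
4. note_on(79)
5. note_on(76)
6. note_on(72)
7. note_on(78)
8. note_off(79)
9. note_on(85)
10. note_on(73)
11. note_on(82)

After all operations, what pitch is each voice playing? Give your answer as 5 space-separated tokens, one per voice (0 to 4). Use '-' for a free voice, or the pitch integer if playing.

Answer: 72 78 73 85 82

Derivation:
Op 1: note_on(77): voice 0 is free -> assigned | voices=[77 - - - -]
Op 2: note_on(60): voice 1 is free -> assigned | voices=[77 60 - - -]
Op 3: note_on(83): voice 2 is free -> assigned | voices=[77 60 83 - -]
Op 4: note_on(79): voice 3 is free -> assigned | voices=[77 60 83 79 -]
Op 5: note_on(76): voice 4 is free -> assigned | voices=[77 60 83 79 76]
Op 6: note_on(72): all voices busy, STEAL voice 0 (pitch 77, oldest) -> assign | voices=[72 60 83 79 76]
Op 7: note_on(78): all voices busy, STEAL voice 1 (pitch 60, oldest) -> assign | voices=[72 78 83 79 76]
Op 8: note_off(79): free voice 3 | voices=[72 78 83 - 76]
Op 9: note_on(85): voice 3 is free -> assigned | voices=[72 78 83 85 76]
Op 10: note_on(73): all voices busy, STEAL voice 2 (pitch 83, oldest) -> assign | voices=[72 78 73 85 76]
Op 11: note_on(82): all voices busy, STEAL voice 4 (pitch 76, oldest) -> assign | voices=[72 78 73 85 82]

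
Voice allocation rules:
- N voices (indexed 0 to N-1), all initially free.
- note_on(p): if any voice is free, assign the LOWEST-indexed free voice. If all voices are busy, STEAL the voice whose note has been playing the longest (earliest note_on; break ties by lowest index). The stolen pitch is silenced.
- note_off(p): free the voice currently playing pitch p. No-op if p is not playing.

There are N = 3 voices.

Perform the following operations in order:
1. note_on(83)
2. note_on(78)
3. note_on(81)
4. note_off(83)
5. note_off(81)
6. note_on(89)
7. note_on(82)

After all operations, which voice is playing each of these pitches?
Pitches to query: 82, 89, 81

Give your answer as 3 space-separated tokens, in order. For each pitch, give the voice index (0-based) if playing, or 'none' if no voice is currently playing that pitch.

Op 1: note_on(83): voice 0 is free -> assigned | voices=[83 - -]
Op 2: note_on(78): voice 1 is free -> assigned | voices=[83 78 -]
Op 3: note_on(81): voice 2 is free -> assigned | voices=[83 78 81]
Op 4: note_off(83): free voice 0 | voices=[- 78 81]
Op 5: note_off(81): free voice 2 | voices=[- 78 -]
Op 6: note_on(89): voice 0 is free -> assigned | voices=[89 78 -]
Op 7: note_on(82): voice 2 is free -> assigned | voices=[89 78 82]

Answer: 2 0 none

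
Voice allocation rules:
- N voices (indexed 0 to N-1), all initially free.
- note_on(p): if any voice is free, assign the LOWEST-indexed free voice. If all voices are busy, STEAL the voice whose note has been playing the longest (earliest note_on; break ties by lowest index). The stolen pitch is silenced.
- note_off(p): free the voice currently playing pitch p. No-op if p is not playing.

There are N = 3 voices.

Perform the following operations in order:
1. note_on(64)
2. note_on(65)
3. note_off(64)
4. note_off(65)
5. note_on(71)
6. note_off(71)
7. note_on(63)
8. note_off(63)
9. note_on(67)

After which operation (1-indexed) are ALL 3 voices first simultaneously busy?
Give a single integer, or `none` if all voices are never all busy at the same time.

Op 1: note_on(64): voice 0 is free -> assigned | voices=[64 - -]
Op 2: note_on(65): voice 1 is free -> assigned | voices=[64 65 -]
Op 3: note_off(64): free voice 0 | voices=[- 65 -]
Op 4: note_off(65): free voice 1 | voices=[- - -]
Op 5: note_on(71): voice 0 is free -> assigned | voices=[71 - -]
Op 6: note_off(71): free voice 0 | voices=[- - -]
Op 7: note_on(63): voice 0 is free -> assigned | voices=[63 - -]
Op 8: note_off(63): free voice 0 | voices=[- - -]
Op 9: note_on(67): voice 0 is free -> assigned | voices=[67 - -]

Answer: none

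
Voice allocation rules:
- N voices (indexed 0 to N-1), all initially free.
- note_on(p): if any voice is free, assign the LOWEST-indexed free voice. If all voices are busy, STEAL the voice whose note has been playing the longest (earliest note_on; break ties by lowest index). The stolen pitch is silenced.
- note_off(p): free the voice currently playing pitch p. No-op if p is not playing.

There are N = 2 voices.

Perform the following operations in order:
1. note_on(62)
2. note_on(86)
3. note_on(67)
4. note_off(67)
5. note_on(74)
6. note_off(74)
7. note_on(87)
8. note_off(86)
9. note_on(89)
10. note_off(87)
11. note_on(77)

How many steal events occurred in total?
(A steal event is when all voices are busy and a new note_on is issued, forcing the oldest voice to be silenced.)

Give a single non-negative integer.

Answer: 1

Derivation:
Op 1: note_on(62): voice 0 is free -> assigned | voices=[62 -]
Op 2: note_on(86): voice 1 is free -> assigned | voices=[62 86]
Op 3: note_on(67): all voices busy, STEAL voice 0 (pitch 62, oldest) -> assign | voices=[67 86]
Op 4: note_off(67): free voice 0 | voices=[- 86]
Op 5: note_on(74): voice 0 is free -> assigned | voices=[74 86]
Op 6: note_off(74): free voice 0 | voices=[- 86]
Op 7: note_on(87): voice 0 is free -> assigned | voices=[87 86]
Op 8: note_off(86): free voice 1 | voices=[87 -]
Op 9: note_on(89): voice 1 is free -> assigned | voices=[87 89]
Op 10: note_off(87): free voice 0 | voices=[- 89]
Op 11: note_on(77): voice 0 is free -> assigned | voices=[77 89]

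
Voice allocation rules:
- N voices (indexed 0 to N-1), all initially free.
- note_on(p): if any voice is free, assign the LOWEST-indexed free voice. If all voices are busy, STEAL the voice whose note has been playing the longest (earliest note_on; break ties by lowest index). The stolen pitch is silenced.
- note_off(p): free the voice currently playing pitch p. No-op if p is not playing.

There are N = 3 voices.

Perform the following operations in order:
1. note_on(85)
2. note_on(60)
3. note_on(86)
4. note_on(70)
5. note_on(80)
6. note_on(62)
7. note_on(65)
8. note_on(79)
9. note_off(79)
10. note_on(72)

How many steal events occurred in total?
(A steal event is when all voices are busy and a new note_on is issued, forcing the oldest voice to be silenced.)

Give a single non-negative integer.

Op 1: note_on(85): voice 0 is free -> assigned | voices=[85 - -]
Op 2: note_on(60): voice 1 is free -> assigned | voices=[85 60 -]
Op 3: note_on(86): voice 2 is free -> assigned | voices=[85 60 86]
Op 4: note_on(70): all voices busy, STEAL voice 0 (pitch 85, oldest) -> assign | voices=[70 60 86]
Op 5: note_on(80): all voices busy, STEAL voice 1 (pitch 60, oldest) -> assign | voices=[70 80 86]
Op 6: note_on(62): all voices busy, STEAL voice 2 (pitch 86, oldest) -> assign | voices=[70 80 62]
Op 7: note_on(65): all voices busy, STEAL voice 0 (pitch 70, oldest) -> assign | voices=[65 80 62]
Op 8: note_on(79): all voices busy, STEAL voice 1 (pitch 80, oldest) -> assign | voices=[65 79 62]
Op 9: note_off(79): free voice 1 | voices=[65 - 62]
Op 10: note_on(72): voice 1 is free -> assigned | voices=[65 72 62]

Answer: 5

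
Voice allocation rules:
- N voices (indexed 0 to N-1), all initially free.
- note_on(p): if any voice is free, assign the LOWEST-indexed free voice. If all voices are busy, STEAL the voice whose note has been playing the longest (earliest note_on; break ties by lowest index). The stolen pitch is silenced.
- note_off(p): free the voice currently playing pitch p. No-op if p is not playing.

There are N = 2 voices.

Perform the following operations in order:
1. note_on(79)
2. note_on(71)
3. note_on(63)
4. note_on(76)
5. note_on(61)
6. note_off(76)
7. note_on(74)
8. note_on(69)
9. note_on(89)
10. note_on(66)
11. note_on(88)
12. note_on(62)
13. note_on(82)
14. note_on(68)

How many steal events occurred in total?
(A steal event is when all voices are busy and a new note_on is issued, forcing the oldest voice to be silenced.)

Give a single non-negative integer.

Answer: 10

Derivation:
Op 1: note_on(79): voice 0 is free -> assigned | voices=[79 -]
Op 2: note_on(71): voice 1 is free -> assigned | voices=[79 71]
Op 3: note_on(63): all voices busy, STEAL voice 0 (pitch 79, oldest) -> assign | voices=[63 71]
Op 4: note_on(76): all voices busy, STEAL voice 1 (pitch 71, oldest) -> assign | voices=[63 76]
Op 5: note_on(61): all voices busy, STEAL voice 0 (pitch 63, oldest) -> assign | voices=[61 76]
Op 6: note_off(76): free voice 1 | voices=[61 -]
Op 7: note_on(74): voice 1 is free -> assigned | voices=[61 74]
Op 8: note_on(69): all voices busy, STEAL voice 0 (pitch 61, oldest) -> assign | voices=[69 74]
Op 9: note_on(89): all voices busy, STEAL voice 1 (pitch 74, oldest) -> assign | voices=[69 89]
Op 10: note_on(66): all voices busy, STEAL voice 0 (pitch 69, oldest) -> assign | voices=[66 89]
Op 11: note_on(88): all voices busy, STEAL voice 1 (pitch 89, oldest) -> assign | voices=[66 88]
Op 12: note_on(62): all voices busy, STEAL voice 0 (pitch 66, oldest) -> assign | voices=[62 88]
Op 13: note_on(82): all voices busy, STEAL voice 1 (pitch 88, oldest) -> assign | voices=[62 82]
Op 14: note_on(68): all voices busy, STEAL voice 0 (pitch 62, oldest) -> assign | voices=[68 82]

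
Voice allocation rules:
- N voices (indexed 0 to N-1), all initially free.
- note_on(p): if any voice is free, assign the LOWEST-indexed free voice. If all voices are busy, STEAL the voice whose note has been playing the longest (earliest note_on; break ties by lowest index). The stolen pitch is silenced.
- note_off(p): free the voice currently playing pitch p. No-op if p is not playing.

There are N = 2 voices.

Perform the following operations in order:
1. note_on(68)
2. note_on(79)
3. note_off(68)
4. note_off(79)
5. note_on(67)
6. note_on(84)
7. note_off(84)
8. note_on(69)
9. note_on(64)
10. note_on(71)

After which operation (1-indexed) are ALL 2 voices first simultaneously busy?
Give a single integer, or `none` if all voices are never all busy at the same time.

Answer: 2

Derivation:
Op 1: note_on(68): voice 0 is free -> assigned | voices=[68 -]
Op 2: note_on(79): voice 1 is free -> assigned | voices=[68 79]
Op 3: note_off(68): free voice 0 | voices=[- 79]
Op 4: note_off(79): free voice 1 | voices=[- -]
Op 5: note_on(67): voice 0 is free -> assigned | voices=[67 -]
Op 6: note_on(84): voice 1 is free -> assigned | voices=[67 84]
Op 7: note_off(84): free voice 1 | voices=[67 -]
Op 8: note_on(69): voice 1 is free -> assigned | voices=[67 69]
Op 9: note_on(64): all voices busy, STEAL voice 0 (pitch 67, oldest) -> assign | voices=[64 69]
Op 10: note_on(71): all voices busy, STEAL voice 1 (pitch 69, oldest) -> assign | voices=[64 71]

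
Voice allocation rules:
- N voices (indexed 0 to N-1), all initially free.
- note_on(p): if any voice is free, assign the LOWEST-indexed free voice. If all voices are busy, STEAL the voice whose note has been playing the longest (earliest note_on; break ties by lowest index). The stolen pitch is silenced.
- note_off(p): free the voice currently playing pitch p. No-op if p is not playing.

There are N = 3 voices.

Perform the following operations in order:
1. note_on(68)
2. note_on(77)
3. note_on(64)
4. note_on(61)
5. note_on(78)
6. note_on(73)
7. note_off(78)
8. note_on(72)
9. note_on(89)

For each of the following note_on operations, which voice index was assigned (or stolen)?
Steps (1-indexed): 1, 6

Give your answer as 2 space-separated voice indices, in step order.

Answer: 0 2

Derivation:
Op 1: note_on(68): voice 0 is free -> assigned | voices=[68 - -]
Op 2: note_on(77): voice 1 is free -> assigned | voices=[68 77 -]
Op 3: note_on(64): voice 2 is free -> assigned | voices=[68 77 64]
Op 4: note_on(61): all voices busy, STEAL voice 0 (pitch 68, oldest) -> assign | voices=[61 77 64]
Op 5: note_on(78): all voices busy, STEAL voice 1 (pitch 77, oldest) -> assign | voices=[61 78 64]
Op 6: note_on(73): all voices busy, STEAL voice 2 (pitch 64, oldest) -> assign | voices=[61 78 73]
Op 7: note_off(78): free voice 1 | voices=[61 - 73]
Op 8: note_on(72): voice 1 is free -> assigned | voices=[61 72 73]
Op 9: note_on(89): all voices busy, STEAL voice 0 (pitch 61, oldest) -> assign | voices=[89 72 73]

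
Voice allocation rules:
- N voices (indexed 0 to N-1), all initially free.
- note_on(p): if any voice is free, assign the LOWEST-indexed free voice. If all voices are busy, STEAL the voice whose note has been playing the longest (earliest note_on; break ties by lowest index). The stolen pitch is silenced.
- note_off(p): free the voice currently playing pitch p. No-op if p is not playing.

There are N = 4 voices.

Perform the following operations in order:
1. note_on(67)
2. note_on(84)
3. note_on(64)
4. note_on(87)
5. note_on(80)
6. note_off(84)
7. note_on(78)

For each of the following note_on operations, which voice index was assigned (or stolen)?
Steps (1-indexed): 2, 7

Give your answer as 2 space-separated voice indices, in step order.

Op 1: note_on(67): voice 0 is free -> assigned | voices=[67 - - -]
Op 2: note_on(84): voice 1 is free -> assigned | voices=[67 84 - -]
Op 3: note_on(64): voice 2 is free -> assigned | voices=[67 84 64 -]
Op 4: note_on(87): voice 3 is free -> assigned | voices=[67 84 64 87]
Op 5: note_on(80): all voices busy, STEAL voice 0 (pitch 67, oldest) -> assign | voices=[80 84 64 87]
Op 6: note_off(84): free voice 1 | voices=[80 - 64 87]
Op 7: note_on(78): voice 1 is free -> assigned | voices=[80 78 64 87]

Answer: 1 1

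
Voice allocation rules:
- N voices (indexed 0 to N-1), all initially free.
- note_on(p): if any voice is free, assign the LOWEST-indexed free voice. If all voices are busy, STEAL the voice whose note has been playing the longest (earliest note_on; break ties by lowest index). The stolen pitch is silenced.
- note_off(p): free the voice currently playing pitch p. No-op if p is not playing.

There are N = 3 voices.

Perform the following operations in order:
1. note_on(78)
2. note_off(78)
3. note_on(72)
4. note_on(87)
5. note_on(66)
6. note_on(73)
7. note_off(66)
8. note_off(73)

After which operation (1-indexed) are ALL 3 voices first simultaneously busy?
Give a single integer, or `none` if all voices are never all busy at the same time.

Answer: 5

Derivation:
Op 1: note_on(78): voice 0 is free -> assigned | voices=[78 - -]
Op 2: note_off(78): free voice 0 | voices=[- - -]
Op 3: note_on(72): voice 0 is free -> assigned | voices=[72 - -]
Op 4: note_on(87): voice 1 is free -> assigned | voices=[72 87 -]
Op 5: note_on(66): voice 2 is free -> assigned | voices=[72 87 66]
Op 6: note_on(73): all voices busy, STEAL voice 0 (pitch 72, oldest) -> assign | voices=[73 87 66]
Op 7: note_off(66): free voice 2 | voices=[73 87 -]
Op 8: note_off(73): free voice 0 | voices=[- 87 -]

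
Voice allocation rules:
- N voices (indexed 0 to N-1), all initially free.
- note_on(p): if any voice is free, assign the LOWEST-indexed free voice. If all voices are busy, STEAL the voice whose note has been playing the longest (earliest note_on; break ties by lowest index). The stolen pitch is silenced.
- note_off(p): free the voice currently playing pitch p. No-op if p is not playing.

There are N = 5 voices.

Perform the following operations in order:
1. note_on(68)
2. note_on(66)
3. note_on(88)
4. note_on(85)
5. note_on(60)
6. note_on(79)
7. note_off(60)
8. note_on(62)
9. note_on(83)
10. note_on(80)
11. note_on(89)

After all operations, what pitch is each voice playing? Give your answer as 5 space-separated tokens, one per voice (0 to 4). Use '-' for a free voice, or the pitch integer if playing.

Answer: 79 83 80 89 62

Derivation:
Op 1: note_on(68): voice 0 is free -> assigned | voices=[68 - - - -]
Op 2: note_on(66): voice 1 is free -> assigned | voices=[68 66 - - -]
Op 3: note_on(88): voice 2 is free -> assigned | voices=[68 66 88 - -]
Op 4: note_on(85): voice 3 is free -> assigned | voices=[68 66 88 85 -]
Op 5: note_on(60): voice 4 is free -> assigned | voices=[68 66 88 85 60]
Op 6: note_on(79): all voices busy, STEAL voice 0 (pitch 68, oldest) -> assign | voices=[79 66 88 85 60]
Op 7: note_off(60): free voice 4 | voices=[79 66 88 85 -]
Op 8: note_on(62): voice 4 is free -> assigned | voices=[79 66 88 85 62]
Op 9: note_on(83): all voices busy, STEAL voice 1 (pitch 66, oldest) -> assign | voices=[79 83 88 85 62]
Op 10: note_on(80): all voices busy, STEAL voice 2 (pitch 88, oldest) -> assign | voices=[79 83 80 85 62]
Op 11: note_on(89): all voices busy, STEAL voice 3 (pitch 85, oldest) -> assign | voices=[79 83 80 89 62]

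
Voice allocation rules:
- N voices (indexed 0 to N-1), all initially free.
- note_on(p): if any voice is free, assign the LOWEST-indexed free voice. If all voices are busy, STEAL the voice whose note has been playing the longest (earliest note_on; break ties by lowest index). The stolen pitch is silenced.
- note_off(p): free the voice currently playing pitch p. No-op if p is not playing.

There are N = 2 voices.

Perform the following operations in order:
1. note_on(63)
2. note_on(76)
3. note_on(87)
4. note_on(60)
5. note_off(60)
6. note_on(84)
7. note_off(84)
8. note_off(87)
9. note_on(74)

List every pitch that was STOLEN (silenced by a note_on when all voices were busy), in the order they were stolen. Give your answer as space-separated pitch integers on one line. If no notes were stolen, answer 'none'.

Op 1: note_on(63): voice 0 is free -> assigned | voices=[63 -]
Op 2: note_on(76): voice 1 is free -> assigned | voices=[63 76]
Op 3: note_on(87): all voices busy, STEAL voice 0 (pitch 63, oldest) -> assign | voices=[87 76]
Op 4: note_on(60): all voices busy, STEAL voice 1 (pitch 76, oldest) -> assign | voices=[87 60]
Op 5: note_off(60): free voice 1 | voices=[87 -]
Op 6: note_on(84): voice 1 is free -> assigned | voices=[87 84]
Op 7: note_off(84): free voice 1 | voices=[87 -]
Op 8: note_off(87): free voice 0 | voices=[- -]
Op 9: note_on(74): voice 0 is free -> assigned | voices=[74 -]

Answer: 63 76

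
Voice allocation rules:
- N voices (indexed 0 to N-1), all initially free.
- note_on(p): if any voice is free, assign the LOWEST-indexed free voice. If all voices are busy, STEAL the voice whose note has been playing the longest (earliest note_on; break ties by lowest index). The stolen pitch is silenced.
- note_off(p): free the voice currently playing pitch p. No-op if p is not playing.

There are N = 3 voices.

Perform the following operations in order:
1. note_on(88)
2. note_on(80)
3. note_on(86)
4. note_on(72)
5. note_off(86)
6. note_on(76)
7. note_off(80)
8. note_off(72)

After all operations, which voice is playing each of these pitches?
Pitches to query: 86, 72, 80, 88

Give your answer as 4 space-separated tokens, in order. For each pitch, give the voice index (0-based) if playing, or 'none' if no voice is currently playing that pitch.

Answer: none none none none

Derivation:
Op 1: note_on(88): voice 0 is free -> assigned | voices=[88 - -]
Op 2: note_on(80): voice 1 is free -> assigned | voices=[88 80 -]
Op 3: note_on(86): voice 2 is free -> assigned | voices=[88 80 86]
Op 4: note_on(72): all voices busy, STEAL voice 0 (pitch 88, oldest) -> assign | voices=[72 80 86]
Op 5: note_off(86): free voice 2 | voices=[72 80 -]
Op 6: note_on(76): voice 2 is free -> assigned | voices=[72 80 76]
Op 7: note_off(80): free voice 1 | voices=[72 - 76]
Op 8: note_off(72): free voice 0 | voices=[- - 76]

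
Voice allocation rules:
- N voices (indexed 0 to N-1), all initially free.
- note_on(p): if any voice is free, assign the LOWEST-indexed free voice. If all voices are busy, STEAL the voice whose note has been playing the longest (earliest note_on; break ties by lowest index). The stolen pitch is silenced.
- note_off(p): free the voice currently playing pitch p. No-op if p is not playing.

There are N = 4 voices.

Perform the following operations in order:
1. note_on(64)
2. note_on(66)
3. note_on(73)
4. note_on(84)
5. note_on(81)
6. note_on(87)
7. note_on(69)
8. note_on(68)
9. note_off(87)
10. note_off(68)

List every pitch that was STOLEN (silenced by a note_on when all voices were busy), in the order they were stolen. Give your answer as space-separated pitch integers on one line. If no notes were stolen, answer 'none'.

Answer: 64 66 73 84

Derivation:
Op 1: note_on(64): voice 0 is free -> assigned | voices=[64 - - -]
Op 2: note_on(66): voice 1 is free -> assigned | voices=[64 66 - -]
Op 3: note_on(73): voice 2 is free -> assigned | voices=[64 66 73 -]
Op 4: note_on(84): voice 3 is free -> assigned | voices=[64 66 73 84]
Op 5: note_on(81): all voices busy, STEAL voice 0 (pitch 64, oldest) -> assign | voices=[81 66 73 84]
Op 6: note_on(87): all voices busy, STEAL voice 1 (pitch 66, oldest) -> assign | voices=[81 87 73 84]
Op 7: note_on(69): all voices busy, STEAL voice 2 (pitch 73, oldest) -> assign | voices=[81 87 69 84]
Op 8: note_on(68): all voices busy, STEAL voice 3 (pitch 84, oldest) -> assign | voices=[81 87 69 68]
Op 9: note_off(87): free voice 1 | voices=[81 - 69 68]
Op 10: note_off(68): free voice 3 | voices=[81 - 69 -]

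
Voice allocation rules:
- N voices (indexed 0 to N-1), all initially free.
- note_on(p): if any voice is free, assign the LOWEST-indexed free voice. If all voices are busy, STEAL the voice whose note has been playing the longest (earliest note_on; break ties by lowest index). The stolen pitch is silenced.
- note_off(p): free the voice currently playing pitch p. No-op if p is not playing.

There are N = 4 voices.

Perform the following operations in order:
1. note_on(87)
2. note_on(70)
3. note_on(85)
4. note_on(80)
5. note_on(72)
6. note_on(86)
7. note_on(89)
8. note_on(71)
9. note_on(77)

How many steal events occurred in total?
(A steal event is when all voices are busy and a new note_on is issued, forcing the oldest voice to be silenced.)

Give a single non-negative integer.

Op 1: note_on(87): voice 0 is free -> assigned | voices=[87 - - -]
Op 2: note_on(70): voice 1 is free -> assigned | voices=[87 70 - -]
Op 3: note_on(85): voice 2 is free -> assigned | voices=[87 70 85 -]
Op 4: note_on(80): voice 3 is free -> assigned | voices=[87 70 85 80]
Op 5: note_on(72): all voices busy, STEAL voice 0 (pitch 87, oldest) -> assign | voices=[72 70 85 80]
Op 6: note_on(86): all voices busy, STEAL voice 1 (pitch 70, oldest) -> assign | voices=[72 86 85 80]
Op 7: note_on(89): all voices busy, STEAL voice 2 (pitch 85, oldest) -> assign | voices=[72 86 89 80]
Op 8: note_on(71): all voices busy, STEAL voice 3 (pitch 80, oldest) -> assign | voices=[72 86 89 71]
Op 9: note_on(77): all voices busy, STEAL voice 0 (pitch 72, oldest) -> assign | voices=[77 86 89 71]

Answer: 5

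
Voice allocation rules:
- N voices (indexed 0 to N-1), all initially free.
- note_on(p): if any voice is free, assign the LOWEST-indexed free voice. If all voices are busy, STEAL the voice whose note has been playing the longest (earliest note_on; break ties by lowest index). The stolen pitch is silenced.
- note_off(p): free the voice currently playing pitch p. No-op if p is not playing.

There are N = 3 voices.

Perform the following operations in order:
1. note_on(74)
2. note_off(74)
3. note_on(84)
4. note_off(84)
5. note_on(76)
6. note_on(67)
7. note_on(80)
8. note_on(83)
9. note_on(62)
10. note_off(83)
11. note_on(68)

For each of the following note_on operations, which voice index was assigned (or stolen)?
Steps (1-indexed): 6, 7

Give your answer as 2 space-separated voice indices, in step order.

Answer: 1 2

Derivation:
Op 1: note_on(74): voice 0 is free -> assigned | voices=[74 - -]
Op 2: note_off(74): free voice 0 | voices=[- - -]
Op 3: note_on(84): voice 0 is free -> assigned | voices=[84 - -]
Op 4: note_off(84): free voice 0 | voices=[- - -]
Op 5: note_on(76): voice 0 is free -> assigned | voices=[76 - -]
Op 6: note_on(67): voice 1 is free -> assigned | voices=[76 67 -]
Op 7: note_on(80): voice 2 is free -> assigned | voices=[76 67 80]
Op 8: note_on(83): all voices busy, STEAL voice 0 (pitch 76, oldest) -> assign | voices=[83 67 80]
Op 9: note_on(62): all voices busy, STEAL voice 1 (pitch 67, oldest) -> assign | voices=[83 62 80]
Op 10: note_off(83): free voice 0 | voices=[- 62 80]
Op 11: note_on(68): voice 0 is free -> assigned | voices=[68 62 80]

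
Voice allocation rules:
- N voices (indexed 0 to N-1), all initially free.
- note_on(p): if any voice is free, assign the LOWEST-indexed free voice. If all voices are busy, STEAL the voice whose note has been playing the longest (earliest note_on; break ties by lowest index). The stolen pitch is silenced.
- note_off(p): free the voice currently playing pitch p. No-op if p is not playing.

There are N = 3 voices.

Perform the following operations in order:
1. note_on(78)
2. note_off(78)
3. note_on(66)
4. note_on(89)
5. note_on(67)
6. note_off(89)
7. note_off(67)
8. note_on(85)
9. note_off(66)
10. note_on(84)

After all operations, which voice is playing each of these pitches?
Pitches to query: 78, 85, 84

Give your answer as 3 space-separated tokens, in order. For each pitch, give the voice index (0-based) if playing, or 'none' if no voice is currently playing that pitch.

Op 1: note_on(78): voice 0 is free -> assigned | voices=[78 - -]
Op 2: note_off(78): free voice 0 | voices=[- - -]
Op 3: note_on(66): voice 0 is free -> assigned | voices=[66 - -]
Op 4: note_on(89): voice 1 is free -> assigned | voices=[66 89 -]
Op 5: note_on(67): voice 2 is free -> assigned | voices=[66 89 67]
Op 6: note_off(89): free voice 1 | voices=[66 - 67]
Op 7: note_off(67): free voice 2 | voices=[66 - -]
Op 8: note_on(85): voice 1 is free -> assigned | voices=[66 85 -]
Op 9: note_off(66): free voice 0 | voices=[- 85 -]
Op 10: note_on(84): voice 0 is free -> assigned | voices=[84 85 -]

Answer: none 1 0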